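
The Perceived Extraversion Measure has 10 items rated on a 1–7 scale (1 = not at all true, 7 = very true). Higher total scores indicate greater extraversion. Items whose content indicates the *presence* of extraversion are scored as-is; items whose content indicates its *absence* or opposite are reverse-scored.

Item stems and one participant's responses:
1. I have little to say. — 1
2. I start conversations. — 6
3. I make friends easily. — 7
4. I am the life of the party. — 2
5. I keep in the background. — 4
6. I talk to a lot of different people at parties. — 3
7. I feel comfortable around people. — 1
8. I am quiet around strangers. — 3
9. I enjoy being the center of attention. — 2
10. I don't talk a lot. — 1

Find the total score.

Items 1, 5, 8, 10 describe the absence/opposite of extraversion → reverse-score.
on a 1–7 scale, reversed = 8 − raw.
  item 1: 8 − 1 = 7
  item 2: 6
  item 3: 7
  item 4: 2
  item 5: 8 − 4 = 4
  item 6: 3
  item 7: 1
  item 8: 8 − 3 = 5
  item 9: 2
  item 10: 8 − 1 = 7
Total = 7 + 6 + 7 + 2 + 4 + 3 + 1 + 5 + 2 + 7 = 44

44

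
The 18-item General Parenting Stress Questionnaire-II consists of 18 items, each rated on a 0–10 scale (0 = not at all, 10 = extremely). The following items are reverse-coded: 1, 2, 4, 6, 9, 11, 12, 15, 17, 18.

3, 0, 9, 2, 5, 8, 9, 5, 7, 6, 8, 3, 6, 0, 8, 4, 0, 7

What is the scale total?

98

Raw sum = 90. Reverse-coded items: 1, 2, 4, 6, 9, 11, 12, 15, 17, 18; their raw sum = 46.
Each reversal replaces raw with 10 − raw, changing the total by 10 − 2·raw per item.
Total = 90 + 10·10 − 2·46 = 90 + 100 − 92 = 98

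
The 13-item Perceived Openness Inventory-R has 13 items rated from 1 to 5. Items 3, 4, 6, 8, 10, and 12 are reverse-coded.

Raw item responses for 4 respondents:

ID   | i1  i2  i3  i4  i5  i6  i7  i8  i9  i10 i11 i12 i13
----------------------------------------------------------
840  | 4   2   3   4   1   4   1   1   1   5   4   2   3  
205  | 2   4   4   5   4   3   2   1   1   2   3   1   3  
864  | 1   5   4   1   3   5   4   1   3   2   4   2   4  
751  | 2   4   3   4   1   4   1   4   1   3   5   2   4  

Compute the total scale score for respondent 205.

39

Respondent 205 raw: 2, 4, 4, 5, 4, 3, 2, 1, 1, 2, 3, 1, 3.
Reverse-coded (on a 1–5 scale, reversed = 6 − raw):
  item 1: 2
  item 2: 4
  item 3: 6 − 4 = 2
  item 4: 6 − 5 = 1
  item 5: 4
  item 6: 6 − 3 = 3
  item 7: 2
  item 8: 6 − 1 = 5
  item 9: 1
  item 10: 6 − 2 = 4
  item 11: 3
  item 12: 6 − 1 = 5
  item 13: 3
Sum = 2 + 4 + 2 + 1 + 4 + 3 + 2 + 5 + 1 + 4 + 3 + 5 + 3 = 39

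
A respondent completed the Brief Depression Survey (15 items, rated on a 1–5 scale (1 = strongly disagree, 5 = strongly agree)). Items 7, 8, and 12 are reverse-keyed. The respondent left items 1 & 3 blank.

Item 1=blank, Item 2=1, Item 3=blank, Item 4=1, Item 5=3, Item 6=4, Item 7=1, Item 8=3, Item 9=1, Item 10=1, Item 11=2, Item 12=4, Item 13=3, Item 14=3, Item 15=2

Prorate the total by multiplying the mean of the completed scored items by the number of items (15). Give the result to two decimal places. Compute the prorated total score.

35.77

Reverse-coded (reversed = (1+5) − raw = 6 − raw):
  item 7: 6 − 1 = 5
  item 8: 6 − 3 = 3
  item 12: 6 − 4 = 2
Completed scored items (13 of 15): 1, 1, 3, 4, 5, 3, 1, 1, 2, 2, 3, 3, 2; sum = 31.
Person mean = 31 / 13 ≈ 2.3846
Prorated total = (31 / 13) × 15 = 35.77 (to 2 dp)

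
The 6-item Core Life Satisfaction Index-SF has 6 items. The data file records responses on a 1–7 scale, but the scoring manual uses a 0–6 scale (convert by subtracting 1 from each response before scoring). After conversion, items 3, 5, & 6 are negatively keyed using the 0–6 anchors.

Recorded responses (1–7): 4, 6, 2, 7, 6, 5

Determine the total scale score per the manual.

Convert to 0–6: 3, 5, 1, 6, 5, 4
Reverse-coded (reverse-coded value = 6 − response):
  item 3: 6 − 1 = 5
  item 5: 6 − 5 = 1
  item 6: 6 − 4 = 2
Scored: 3, 5, 5, 6, 1, 2
Total = 22

22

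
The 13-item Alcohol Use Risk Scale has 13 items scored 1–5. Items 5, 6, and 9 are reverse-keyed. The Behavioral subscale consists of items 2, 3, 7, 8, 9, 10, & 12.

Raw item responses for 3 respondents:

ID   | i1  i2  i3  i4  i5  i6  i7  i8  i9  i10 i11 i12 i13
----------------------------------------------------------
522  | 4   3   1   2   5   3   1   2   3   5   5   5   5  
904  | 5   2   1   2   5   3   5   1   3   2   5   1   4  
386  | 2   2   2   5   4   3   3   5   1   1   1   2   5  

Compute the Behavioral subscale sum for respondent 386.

20

Respondent 386 raw: 2, 2, 2, 5, 4, 3, 3, 5, 1, 1, 1, 2, 5.
Behavioral items: 2, 3, 7, 8, 9, 10, 12.
Reverse-coded (reversed = (1+5) − raw = 6 − raw):
  item 2: 2
  item 3: 2
  item 7: 3
  item 8: 5
  item 9: 6 − 1 = 5
  item 10: 1
  item 12: 2
Sum = 2 + 2 + 3 + 5 + 5 + 1 + 2 = 20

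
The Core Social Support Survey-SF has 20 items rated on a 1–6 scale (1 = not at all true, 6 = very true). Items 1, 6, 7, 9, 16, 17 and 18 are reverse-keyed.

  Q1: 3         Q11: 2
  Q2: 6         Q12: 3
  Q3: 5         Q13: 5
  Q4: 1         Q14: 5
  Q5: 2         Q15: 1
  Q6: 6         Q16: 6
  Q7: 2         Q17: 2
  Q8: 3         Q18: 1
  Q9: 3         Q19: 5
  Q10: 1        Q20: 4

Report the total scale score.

69

Raw sum = 66. Reverse-keyed items: 1, 6, 7, 9, 16, 17, 18; their raw sum = 23.
Each reversal replaces raw with 7 − raw, changing the total by 7 − 2·raw per item.
Total = 66 + 7·7 − 2·23 = 66 + 49 − 46 = 69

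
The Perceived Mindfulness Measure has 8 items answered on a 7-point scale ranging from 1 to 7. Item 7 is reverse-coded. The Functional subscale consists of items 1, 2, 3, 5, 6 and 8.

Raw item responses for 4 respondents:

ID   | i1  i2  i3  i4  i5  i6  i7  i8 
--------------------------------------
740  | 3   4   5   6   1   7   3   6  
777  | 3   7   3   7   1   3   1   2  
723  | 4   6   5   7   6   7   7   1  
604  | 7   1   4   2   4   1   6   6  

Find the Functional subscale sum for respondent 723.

29

Respondent 723 raw: 4, 6, 5, 7, 6, 7, 7, 1.
Functional items: 1, 2, 3, 5, 6, 8.
Reverse-coded (reverse-coded value = 8 − response):
  item 1: 4
  item 2: 6
  item 3: 5
  item 5: 6
  item 6: 7
  item 8: 1
Sum = 4 + 6 + 5 + 6 + 7 + 1 = 29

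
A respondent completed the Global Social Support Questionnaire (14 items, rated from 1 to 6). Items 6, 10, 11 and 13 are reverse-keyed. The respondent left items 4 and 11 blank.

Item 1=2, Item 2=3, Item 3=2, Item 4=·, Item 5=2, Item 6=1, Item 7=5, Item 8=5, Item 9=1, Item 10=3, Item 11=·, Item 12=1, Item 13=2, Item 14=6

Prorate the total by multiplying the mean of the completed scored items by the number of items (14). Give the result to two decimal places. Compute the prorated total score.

49.00

Reverse-coded (reverse-coded value = 7 − response):
  item 6: 7 − 1 = 6
  item 10: 7 − 3 = 4
  item 13: 7 − 2 = 5
Completed scored items (12 of 14): 2, 3, 2, 2, 6, 5, 5, 1, 4, 1, 5, 6; sum = 42.
Person mean = 42 / 12 ≈ 3.5000
Prorated total = (42 / 12) × 14 = 49.00 (to 2 dp)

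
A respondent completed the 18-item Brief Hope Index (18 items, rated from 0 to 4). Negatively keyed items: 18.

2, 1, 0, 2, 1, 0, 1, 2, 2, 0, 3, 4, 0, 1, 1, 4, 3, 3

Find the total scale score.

Reversing item 18 with 4 − raw:
Total = 2 + 1 + 0 + 2 + 1 + 0 + 1 + 2 + 2 + 0 + 3 + 4 + 0 + 1 + 1 + 4 + 3 + (4−3)
      = 2 + 1 + 0 + 2 + 1 + 0 + 1 + 2 + 2 + 0 + 3 + 4 + 0 + 1 + 1 + 4 + 3 + 1 = 28

28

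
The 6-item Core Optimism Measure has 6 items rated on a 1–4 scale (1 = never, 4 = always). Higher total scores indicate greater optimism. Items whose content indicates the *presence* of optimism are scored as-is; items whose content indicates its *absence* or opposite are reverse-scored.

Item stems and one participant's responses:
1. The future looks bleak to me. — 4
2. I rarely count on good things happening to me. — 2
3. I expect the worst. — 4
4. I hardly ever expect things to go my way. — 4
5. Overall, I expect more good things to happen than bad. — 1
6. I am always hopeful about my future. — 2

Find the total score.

9

Items 1, 2, 3, 4 describe the absence/opposite of optimism → reverse-score.
reversed = (1+4) − raw = 5 − raw.
  item 1: 5 − 4 = 1
  item 2: 5 − 2 = 3
  item 3: 5 − 4 = 1
  item 4: 5 − 4 = 1
  item 5: 1
  item 6: 2
Total = 1 + 3 + 1 + 1 + 1 + 2 = 9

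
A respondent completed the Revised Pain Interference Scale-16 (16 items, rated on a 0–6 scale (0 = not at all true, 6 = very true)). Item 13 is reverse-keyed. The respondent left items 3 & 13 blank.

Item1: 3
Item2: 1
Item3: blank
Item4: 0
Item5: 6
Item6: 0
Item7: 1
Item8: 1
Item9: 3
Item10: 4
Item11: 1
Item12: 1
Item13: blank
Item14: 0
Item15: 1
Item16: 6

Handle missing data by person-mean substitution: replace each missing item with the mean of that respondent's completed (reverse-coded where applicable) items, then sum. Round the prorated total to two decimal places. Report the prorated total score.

32.00

Reverse-coded (on a 0–6 scale, reversed = 6 − raw):
Completed scored items (14 of 16): 3, 1, 0, 6, 0, 1, 1, 3, 4, 1, 1, 0, 1, 6; sum = 28.
Person mean = 28 / 14 ≈ 2.0000
Prorated total = (28 / 14) × 16 = 32.00 (to 2 dp)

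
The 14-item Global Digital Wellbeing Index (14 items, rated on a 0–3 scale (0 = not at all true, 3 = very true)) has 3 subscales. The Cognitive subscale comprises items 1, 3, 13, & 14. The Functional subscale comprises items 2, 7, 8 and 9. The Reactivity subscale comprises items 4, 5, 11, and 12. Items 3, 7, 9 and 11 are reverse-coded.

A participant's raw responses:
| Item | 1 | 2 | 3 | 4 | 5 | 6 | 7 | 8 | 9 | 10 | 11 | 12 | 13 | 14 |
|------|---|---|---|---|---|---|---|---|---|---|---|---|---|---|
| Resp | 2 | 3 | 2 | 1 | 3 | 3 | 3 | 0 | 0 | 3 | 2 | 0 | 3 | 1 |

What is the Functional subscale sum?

6

Functional items: 2, 7, 8, 9.
Of these, items 7 & 9 are reverse-coded; reversed = (0+3) − raw = 3 − raw.
  item 2: 3
  item 7: 3 − 3 = 0
  item 8: 0
  item 9: 3 − 0 = 3
Sum = 3 + 0 + 0 + 3 = 6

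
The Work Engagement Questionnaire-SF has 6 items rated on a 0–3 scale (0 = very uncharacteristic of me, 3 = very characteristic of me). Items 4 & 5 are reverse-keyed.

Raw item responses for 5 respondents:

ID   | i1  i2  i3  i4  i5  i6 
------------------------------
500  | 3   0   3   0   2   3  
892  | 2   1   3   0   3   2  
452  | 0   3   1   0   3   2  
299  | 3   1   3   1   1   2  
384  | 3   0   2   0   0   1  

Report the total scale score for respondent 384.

12

Respondent 384 raw: 3, 0, 2, 0, 0, 1.
Reverse-coded (reversed = (0+3) − raw = 3 − raw):
  item 1: 3
  item 2: 0
  item 3: 2
  item 4: 3 − 0 = 3
  item 5: 3 − 0 = 3
  item 6: 1
Sum = 3 + 0 + 2 + 3 + 3 + 1 = 12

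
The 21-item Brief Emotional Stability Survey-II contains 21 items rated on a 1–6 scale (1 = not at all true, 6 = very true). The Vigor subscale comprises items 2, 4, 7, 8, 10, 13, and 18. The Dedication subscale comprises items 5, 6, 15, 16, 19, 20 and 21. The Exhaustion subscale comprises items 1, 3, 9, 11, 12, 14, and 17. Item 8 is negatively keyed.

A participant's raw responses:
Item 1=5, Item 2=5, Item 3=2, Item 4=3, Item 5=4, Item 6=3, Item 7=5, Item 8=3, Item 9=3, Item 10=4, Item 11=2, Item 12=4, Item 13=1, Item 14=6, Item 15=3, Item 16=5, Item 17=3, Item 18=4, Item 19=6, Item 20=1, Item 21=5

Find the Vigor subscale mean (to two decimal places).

3.71

Vigor items: 2, 4, 7, 8, 10, 13, 18.
Of these, item 8 is negatively keyed; reversed = (1+6) − raw = 7 − raw.
  item 2: 5
  item 4: 3
  item 7: 5
  item 8: 7 − 3 = 4
  item 10: 4
  item 13: 1
  item 18: 4
Sum = 5 + 3 + 5 + 4 + 4 + 1 + 4 = 26
Mean = 26 / 7 = 3.71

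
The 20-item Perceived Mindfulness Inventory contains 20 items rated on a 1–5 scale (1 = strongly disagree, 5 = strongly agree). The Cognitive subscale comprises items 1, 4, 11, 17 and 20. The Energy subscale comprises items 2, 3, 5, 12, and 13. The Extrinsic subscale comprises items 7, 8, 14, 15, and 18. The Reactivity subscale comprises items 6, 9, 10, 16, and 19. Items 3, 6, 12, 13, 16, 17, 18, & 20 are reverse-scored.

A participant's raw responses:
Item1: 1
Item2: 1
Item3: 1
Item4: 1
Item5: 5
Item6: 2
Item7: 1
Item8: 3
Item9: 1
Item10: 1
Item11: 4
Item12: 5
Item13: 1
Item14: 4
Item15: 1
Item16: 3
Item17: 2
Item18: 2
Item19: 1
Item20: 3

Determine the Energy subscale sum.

17

Energy items: 2, 3, 5, 12, 13.
Of these, items 3, 12 and 13 are reverse-scored; reversed = (1+5) − raw = 6 − raw.
  item 2: 1
  item 3: 6 − 1 = 5
  item 5: 5
  item 12: 6 − 5 = 1
  item 13: 6 − 1 = 5
Sum = 1 + 5 + 5 + 1 + 5 = 17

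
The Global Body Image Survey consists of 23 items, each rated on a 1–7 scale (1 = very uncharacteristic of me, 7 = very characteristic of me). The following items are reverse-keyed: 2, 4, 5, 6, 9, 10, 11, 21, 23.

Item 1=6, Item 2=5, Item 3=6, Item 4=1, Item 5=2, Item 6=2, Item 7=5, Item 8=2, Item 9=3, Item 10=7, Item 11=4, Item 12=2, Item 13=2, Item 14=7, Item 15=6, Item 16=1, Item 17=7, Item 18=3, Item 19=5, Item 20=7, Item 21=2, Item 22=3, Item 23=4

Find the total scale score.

Apply reverse scoring (reversed = (1+7) − raw = 8 − raw):
  item 2: 8 − 5 = 3
  item 4: 8 − 1 = 7
  item 5: 8 − 2 = 6
  item 6: 8 − 2 = 6
  item 9: 8 − 3 = 5
  item 10: 8 − 7 = 1
  item 11: 8 − 4 = 4
  item 21: 8 − 2 = 6
  item 23: 8 − 4 = 4
After reverse-coding: 6, 3, 6, 7, 6, 6, 5, 2, 5, 1, 4, 2, 2, 7, 6, 1, 7, 3, 5, 7, 6, 3, 4
Total = 6 + 3 + 6 + 7 + 6 + 6 + 5 + 2 + 5 + 1 + 4 + 2 + 2 + 7 + 6 + 1 + 7 + 3 + 5 + 7 + 6 + 3 + 4 = 104

104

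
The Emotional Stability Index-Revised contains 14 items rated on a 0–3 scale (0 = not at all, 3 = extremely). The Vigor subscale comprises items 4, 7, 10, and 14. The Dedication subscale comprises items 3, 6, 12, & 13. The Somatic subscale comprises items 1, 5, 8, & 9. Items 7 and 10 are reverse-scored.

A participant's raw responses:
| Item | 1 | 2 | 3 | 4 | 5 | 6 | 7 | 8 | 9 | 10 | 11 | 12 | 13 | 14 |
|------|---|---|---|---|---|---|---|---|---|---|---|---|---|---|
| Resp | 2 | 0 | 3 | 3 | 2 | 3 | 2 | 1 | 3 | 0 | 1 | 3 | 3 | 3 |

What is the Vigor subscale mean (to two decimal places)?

2.50

Vigor items: 4, 7, 10, 14.
Of these, items 7 and 10 are reverse-scored; reversed = (0+3) − raw = 3 − raw.
  item 4: 3
  item 7: 3 − 2 = 1
  item 10: 3 − 0 = 3
  item 14: 3
Sum = 3 + 1 + 3 + 3 = 10
Mean = 10 / 4 = 2.50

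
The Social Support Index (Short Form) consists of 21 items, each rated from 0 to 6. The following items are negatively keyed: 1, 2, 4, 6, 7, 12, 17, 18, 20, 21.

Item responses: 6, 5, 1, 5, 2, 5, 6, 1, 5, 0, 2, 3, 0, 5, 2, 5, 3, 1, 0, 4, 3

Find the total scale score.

Apply reverse scoring (reverse-coded value = 6 − response):
  item 1: 6 − 6 = 0
  item 2: 6 − 5 = 1
  item 4: 6 − 5 = 1
  item 6: 6 − 5 = 1
  item 7: 6 − 6 = 0
  item 12: 6 − 3 = 3
  item 17: 6 − 3 = 3
  item 18: 6 − 1 = 5
  item 20: 6 − 4 = 2
  item 21: 6 − 3 = 3
Scored items: 0, 1, 1, 1, 2, 1, 0, 1, 5, 0, 2, 3, 0, 5, 2, 5, 3, 5, 0, 2, 3
Total = 0 + 1 + 1 + 1 + 2 + 1 + 0 + 1 + 5 + 0 + 2 + 3 + 0 + 5 + 2 + 5 + 3 + 5 + 0 + 2 + 3 = 42

42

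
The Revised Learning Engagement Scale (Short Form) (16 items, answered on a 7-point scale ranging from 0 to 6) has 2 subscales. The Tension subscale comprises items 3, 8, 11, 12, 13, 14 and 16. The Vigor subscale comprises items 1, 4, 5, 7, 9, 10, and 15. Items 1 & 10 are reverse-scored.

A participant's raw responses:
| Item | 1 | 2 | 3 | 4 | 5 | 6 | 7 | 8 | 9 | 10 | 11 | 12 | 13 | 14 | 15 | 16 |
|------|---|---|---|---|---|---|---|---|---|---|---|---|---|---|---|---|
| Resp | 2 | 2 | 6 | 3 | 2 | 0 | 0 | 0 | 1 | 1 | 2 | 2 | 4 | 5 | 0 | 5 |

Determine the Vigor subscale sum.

15

Vigor items: 1, 4, 5, 7, 9, 10, 15.
Of these, items 1 & 10 are reverse-scored; on a 0–6 scale, reversed = 6 − raw.
  item 1: 6 − 2 = 4
  item 4: 3
  item 5: 2
  item 7: 0
  item 9: 1
  item 10: 6 − 1 = 5
  item 15: 0
Sum = 4 + 3 + 2 + 0 + 1 + 5 + 0 = 15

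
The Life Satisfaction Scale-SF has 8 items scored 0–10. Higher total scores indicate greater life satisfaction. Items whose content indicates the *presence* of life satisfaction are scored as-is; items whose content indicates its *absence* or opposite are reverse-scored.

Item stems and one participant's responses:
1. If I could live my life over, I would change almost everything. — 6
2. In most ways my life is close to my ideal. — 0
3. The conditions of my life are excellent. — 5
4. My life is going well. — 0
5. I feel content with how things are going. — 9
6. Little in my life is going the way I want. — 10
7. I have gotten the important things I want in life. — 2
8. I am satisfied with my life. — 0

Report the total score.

20

Items 1, 6 describe the absence/opposite of life satisfaction → reverse-score.
reversed = (0+10) − raw = 10 − raw.
  item 1: 10 − 6 = 4
  item 2: 0
  item 3: 5
  item 4: 0
  item 5: 9
  item 6: 10 − 10 = 0
  item 7: 2
  item 8: 0
Total = 4 + 0 + 5 + 0 + 9 + 0 + 2 + 0 = 20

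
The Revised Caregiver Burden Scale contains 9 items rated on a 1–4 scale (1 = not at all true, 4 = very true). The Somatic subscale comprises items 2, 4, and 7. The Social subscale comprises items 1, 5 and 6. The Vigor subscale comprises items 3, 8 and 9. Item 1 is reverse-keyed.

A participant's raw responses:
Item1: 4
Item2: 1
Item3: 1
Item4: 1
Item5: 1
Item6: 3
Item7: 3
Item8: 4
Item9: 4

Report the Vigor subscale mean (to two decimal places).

3.00

Vigor items: 3, 8, 9.
  item 3: 1
  item 8: 4
  item 9: 4
Sum = 1 + 4 + 4 = 9
Mean = 9 / 3 = 3.00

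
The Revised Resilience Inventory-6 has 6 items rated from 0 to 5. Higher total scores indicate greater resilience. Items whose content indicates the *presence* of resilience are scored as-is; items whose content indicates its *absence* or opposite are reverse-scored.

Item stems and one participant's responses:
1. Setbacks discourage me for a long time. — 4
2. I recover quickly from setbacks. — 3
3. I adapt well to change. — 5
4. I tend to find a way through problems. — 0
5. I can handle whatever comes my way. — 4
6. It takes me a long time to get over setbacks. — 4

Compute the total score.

Items 1, 6 describe the absence/opposite of resilience → reverse-score.
on a 0–5 scale, reversed = 5 − raw.
  item 1: 5 − 4 = 1
  item 2: 3
  item 3: 5
  item 4: 0
  item 5: 4
  item 6: 5 − 4 = 1
Total = 1 + 3 + 5 + 0 + 4 + 1 = 14

14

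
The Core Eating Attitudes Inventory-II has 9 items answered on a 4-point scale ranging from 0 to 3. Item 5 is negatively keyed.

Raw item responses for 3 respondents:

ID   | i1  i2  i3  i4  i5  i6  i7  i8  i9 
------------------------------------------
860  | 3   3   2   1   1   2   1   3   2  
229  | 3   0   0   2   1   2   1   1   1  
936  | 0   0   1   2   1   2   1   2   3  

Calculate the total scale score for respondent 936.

13

Respondent 936 raw: 0, 0, 1, 2, 1, 2, 1, 2, 3.
Reverse-coded (reverse-coded value = 3 − response):
  item 1: 0
  item 2: 0
  item 3: 1
  item 4: 2
  item 5: 3 − 1 = 2
  item 6: 2
  item 7: 1
  item 8: 2
  item 9: 3
Sum = 0 + 0 + 1 + 2 + 2 + 2 + 1 + 2 + 3 = 13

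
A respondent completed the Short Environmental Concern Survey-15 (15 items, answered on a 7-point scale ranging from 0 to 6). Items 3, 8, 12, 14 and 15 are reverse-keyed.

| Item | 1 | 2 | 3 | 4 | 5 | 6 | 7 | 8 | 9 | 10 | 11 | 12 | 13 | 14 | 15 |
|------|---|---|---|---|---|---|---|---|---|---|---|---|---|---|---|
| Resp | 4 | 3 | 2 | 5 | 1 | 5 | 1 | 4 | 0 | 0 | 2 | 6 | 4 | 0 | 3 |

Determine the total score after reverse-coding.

40

Apply reverse scoring (on a 0–6 scale, reversed = 6 − raw):
  item 3: 6 − 2 = 4
  item 8: 6 − 4 = 2
  item 12: 6 − 6 = 0
  item 14: 6 − 0 = 6
  item 15: 6 − 3 = 3
After reverse-coding: 4, 3, 4, 5, 1, 5, 1, 2, 0, 0, 2, 0, 4, 6, 3
Total = 4 + 3 + 4 + 5 + 1 + 5 + 1 + 2 + 0 + 0 + 2 + 0 + 4 + 6 + 3 = 40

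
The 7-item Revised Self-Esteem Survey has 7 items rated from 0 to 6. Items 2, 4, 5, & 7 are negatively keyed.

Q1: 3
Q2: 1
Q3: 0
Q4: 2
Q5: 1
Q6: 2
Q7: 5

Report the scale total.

Reversing items 2, 4, 5, and 7 with 6 − raw:
Total = 3 + (6−1) + 0 + (6−2) + (6−1) + 2 + (6−5)
      = 3 + 5 + 0 + 4 + 5 + 2 + 1 = 20

20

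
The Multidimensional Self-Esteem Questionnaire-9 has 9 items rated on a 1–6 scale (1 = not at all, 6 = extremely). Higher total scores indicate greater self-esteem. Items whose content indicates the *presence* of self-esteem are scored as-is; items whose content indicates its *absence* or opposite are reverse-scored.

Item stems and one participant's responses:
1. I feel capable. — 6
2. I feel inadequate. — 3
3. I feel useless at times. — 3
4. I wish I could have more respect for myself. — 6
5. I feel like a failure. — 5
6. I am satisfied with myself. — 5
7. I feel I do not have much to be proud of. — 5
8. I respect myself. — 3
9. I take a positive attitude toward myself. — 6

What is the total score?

33

Items 2, 3, 4, 5, 7 describe the absence/opposite of self-esteem → reverse-score.
reverse-coded value = 7 − response.
  item 1: 6
  item 2: 7 − 3 = 4
  item 3: 7 − 3 = 4
  item 4: 7 − 6 = 1
  item 5: 7 − 5 = 2
  item 6: 5
  item 7: 7 − 5 = 2
  item 8: 3
  item 9: 6
Total = 6 + 4 + 4 + 1 + 2 + 5 + 2 + 3 + 6 = 33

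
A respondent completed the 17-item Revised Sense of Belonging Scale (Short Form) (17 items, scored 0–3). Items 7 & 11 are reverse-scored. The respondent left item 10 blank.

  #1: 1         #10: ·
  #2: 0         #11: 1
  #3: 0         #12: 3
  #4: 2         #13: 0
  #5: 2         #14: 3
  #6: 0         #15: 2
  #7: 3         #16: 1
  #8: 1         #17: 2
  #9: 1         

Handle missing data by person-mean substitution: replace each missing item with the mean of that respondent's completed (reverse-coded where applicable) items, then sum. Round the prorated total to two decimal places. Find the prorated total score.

21.25

Reverse-coded (on a 0–3 scale, reversed = 3 − raw):
  item 7: 3 − 3 = 0
  item 11: 3 − 1 = 2
Completed scored items (16 of 17): 1, 0, 0, 2, 2, 0, 0, 1, 1, 2, 3, 0, 3, 2, 1, 2; sum = 20.
Person mean = 20 / 16 ≈ 1.2500
Prorated total = (20 / 16) × 17 = 21.25 (to 2 dp)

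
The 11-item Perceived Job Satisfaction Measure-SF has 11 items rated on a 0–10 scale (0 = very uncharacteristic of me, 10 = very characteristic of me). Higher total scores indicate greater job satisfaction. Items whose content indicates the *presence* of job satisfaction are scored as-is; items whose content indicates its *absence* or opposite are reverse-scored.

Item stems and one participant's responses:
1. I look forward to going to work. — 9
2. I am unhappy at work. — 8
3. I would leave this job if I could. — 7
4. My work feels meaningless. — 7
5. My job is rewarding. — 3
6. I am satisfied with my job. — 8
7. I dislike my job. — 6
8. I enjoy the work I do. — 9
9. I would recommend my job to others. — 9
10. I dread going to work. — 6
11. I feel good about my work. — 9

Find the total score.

Items 2, 3, 4, 7, 10 describe the absence/opposite of job satisfaction → reverse-score.
on a 0–10 scale, reversed = 10 − raw.
  item 1: 9
  item 2: 10 − 8 = 2
  item 3: 10 − 7 = 3
  item 4: 10 − 7 = 3
  item 5: 3
  item 6: 8
  item 7: 10 − 6 = 4
  item 8: 9
  item 9: 9
  item 10: 10 − 6 = 4
  item 11: 9
Total = 9 + 2 + 3 + 3 + 3 + 8 + 4 + 9 + 9 + 4 + 9 = 63

63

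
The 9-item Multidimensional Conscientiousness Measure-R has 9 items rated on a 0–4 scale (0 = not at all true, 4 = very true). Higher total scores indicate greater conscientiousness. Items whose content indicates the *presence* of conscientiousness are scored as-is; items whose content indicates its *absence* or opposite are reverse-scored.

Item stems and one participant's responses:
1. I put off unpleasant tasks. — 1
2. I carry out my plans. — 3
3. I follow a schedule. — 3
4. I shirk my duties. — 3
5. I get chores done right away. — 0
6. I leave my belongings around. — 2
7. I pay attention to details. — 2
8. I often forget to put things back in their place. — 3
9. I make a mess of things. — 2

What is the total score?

Items 1, 4, 6, 8, 9 describe the absence/opposite of conscientiousness → reverse-score.
on a 0–4 scale, reversed = 4 − raw.
  item 1: 4 − 1 = 3
  item 2: 3
  item 3: 3
  item 4: 4 − 3 = 1
  item 5: 0
  item 6: 4 − 2 = 2
  item 7: 2
  item 8: 4 − 3 = 1
  item 9: 4 − 2 = 2
Total = 3 + 3 + 3 + 1 + 0 + 2 + 2 + 1 + 2 = 17

17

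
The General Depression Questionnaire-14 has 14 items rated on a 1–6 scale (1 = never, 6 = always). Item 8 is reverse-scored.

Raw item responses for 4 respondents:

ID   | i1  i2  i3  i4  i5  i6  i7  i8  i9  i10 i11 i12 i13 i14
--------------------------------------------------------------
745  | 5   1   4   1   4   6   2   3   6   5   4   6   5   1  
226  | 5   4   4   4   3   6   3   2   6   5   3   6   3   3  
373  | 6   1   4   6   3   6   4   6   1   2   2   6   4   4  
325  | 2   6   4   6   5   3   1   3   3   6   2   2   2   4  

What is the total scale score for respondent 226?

Respondent 226 raw: 5, 4, 4, 4, 3, 6, 3, 2, 6, 5, 3, 6, 3, 3.
Reverse-coded (on a 1–6 scale, reversed = 7 − raw):
  item 1: 5
  item 2: 4
  item 3: 4
  item 4: 4
  item 5: 3
  item 6: 6
  item 7: 3
  item 8: 7 − 2 = 5
  item 9: 6
  item 10: 5
  item 11: 3
  item 12: 6
  item 13: 3
  item 14: 3
Sum = 5 + 4 + 4 + 4 + 3 + 6 + 3 + 5 + 6 + 5 + 3 + 6 + 3 + 3 = 60

60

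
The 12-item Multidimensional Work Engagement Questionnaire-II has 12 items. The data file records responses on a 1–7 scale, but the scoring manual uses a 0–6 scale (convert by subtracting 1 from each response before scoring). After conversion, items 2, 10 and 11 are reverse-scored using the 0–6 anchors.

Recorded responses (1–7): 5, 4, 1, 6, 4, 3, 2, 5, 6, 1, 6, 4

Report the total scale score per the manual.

Convert to 0–6: 4, 3, 0, 5, 3, 2, 1, 4, 5, 0, 5, 3
Reverse-coded (reversed = (0+6) − raw = 6 − raw):
  item 2: 6 − 3 = 3
  item 10: 6 − 0 = 6
  item 11: 6 − 5 = 1
Scored: 4, 3, 0, 5, 3, 2, 1, 4, 5, 6, 1, 3
Total = 37

37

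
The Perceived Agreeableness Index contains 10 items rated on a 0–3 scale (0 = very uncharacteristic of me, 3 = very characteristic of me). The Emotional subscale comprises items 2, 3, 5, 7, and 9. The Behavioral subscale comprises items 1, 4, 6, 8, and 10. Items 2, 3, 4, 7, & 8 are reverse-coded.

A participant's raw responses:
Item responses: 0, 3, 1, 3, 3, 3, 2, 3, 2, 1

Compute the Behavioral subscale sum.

4

Behavioral items: 1, 4, 6, 8, 10.
Of these, items 4 and 8 are reverse-coded; reverse-coded value = 3 − response.
  item 1: 0
  item 4: 3 − 3 = 0
  item 6: 3
  item 8: 3 − 3 = 0
  item 10: 1
Sum = 0 + 0 + 3 + 0 + 1 = 4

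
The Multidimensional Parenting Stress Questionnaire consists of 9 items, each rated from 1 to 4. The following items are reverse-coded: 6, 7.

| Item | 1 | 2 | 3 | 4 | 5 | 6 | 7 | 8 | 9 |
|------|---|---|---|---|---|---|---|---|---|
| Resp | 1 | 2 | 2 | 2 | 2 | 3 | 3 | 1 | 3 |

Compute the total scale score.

Reversing items 6 & 7 with 5 − raw:
Total = 1 + 2 + 2 + 2 + 2 + (5−3) + (5−3) + 1 + 3
      = 1 + 2 + 2 + 2 + 2 + 2 + 2 + 1 + 3 = 17

17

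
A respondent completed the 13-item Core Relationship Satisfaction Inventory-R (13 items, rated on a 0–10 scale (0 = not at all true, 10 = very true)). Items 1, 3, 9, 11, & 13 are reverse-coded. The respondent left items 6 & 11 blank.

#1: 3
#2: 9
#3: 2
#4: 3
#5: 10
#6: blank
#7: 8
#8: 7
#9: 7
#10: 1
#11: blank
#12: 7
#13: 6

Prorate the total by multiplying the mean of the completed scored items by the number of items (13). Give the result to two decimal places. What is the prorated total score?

79.18

Reverse-coded (reverse-coded value = 10 − response):
  item 1: 10 − 3 = 7
  item 3: 10 − 2 = 8
  item 9: 10 − 7 = 3
  item 13: 10 − 6 = 4
Completed scored items (11 of 13): 7, 9, 8, 3, 10, 8, 7, 3, 1, 7, 4; sum = 67.
Person mean = 67 / 11 ≈ 6.0909
Prorated total = (67 / 11) × 13 = 79.18 (to 2 dp)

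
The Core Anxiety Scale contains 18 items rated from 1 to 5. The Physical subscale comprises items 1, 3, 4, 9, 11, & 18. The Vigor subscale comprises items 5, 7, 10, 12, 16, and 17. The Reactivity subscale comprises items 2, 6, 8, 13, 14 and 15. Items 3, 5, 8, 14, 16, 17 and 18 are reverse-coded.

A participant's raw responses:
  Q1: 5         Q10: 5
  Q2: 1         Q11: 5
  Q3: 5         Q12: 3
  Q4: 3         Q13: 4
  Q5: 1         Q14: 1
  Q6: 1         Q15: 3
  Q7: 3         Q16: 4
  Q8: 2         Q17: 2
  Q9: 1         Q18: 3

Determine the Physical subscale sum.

18

Physical items: 1, 3, 4, 9, 11, 18.
Of these, items 3 & 18 are reverse-coded; reverse-coded value = 6 − response.
  item 1: 5
  item 3: 6 − 5 = 1
  item 4: 3
  item 9: 1
  item 11: 5
  item 18: 6 − 3 = 3
Sum = 5 + 1 + 3 + 1 + 5 + 3 = 18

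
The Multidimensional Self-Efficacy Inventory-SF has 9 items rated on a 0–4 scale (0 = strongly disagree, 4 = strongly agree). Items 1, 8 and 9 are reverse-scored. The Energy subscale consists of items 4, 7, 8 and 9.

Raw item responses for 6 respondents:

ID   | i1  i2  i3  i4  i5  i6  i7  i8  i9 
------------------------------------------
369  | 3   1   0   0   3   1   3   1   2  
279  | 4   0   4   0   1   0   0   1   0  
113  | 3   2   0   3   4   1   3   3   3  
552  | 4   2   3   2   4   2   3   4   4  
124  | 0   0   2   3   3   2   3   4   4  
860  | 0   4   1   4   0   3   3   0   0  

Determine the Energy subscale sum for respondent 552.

5

Respondent 552 raw: 4, 2, 3, 2, 4, 2, 3, 4, 4.
Energy items: 4, 7, 8, 9.
Reverse-coded (on a 0–4 scale, reversed = 4 − raw):
  item 4: 2
  item 7: 3
  item 8: 4 − 4 = 0
  item 9: 4 − 4 = 0
Sum = 2 + 3 + 0 + 0 = 5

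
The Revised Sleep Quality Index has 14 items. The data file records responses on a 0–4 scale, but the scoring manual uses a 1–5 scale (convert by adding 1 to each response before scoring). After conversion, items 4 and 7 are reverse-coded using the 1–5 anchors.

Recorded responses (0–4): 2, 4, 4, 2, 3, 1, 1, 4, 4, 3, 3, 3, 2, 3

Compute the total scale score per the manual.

55

Convert to 1–5: 3, 5, 5, 3, 4, 2, 2, 5, 5, 4, 4, 4, 3, 4
Reverse-coded (reverse-coded value = 6 − response):
  item 4: 6 − 3 = 3
  item 7: 6 − 2 = 4
Scored: 3, 5, 5, 3, 4, 2, 4, 5, 5, 4, 4, 4, 3, 4
Total = 55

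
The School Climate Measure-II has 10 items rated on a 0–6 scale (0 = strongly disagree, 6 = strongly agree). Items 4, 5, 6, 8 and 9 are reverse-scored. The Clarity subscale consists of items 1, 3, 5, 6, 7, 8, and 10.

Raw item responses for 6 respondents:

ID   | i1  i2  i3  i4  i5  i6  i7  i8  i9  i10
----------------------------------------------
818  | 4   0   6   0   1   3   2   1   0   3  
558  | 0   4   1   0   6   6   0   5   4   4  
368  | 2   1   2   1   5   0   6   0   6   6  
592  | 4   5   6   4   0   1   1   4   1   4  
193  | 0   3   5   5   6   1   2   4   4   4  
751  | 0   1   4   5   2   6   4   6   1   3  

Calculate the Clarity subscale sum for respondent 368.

29

Respondent 368 raw: 2, 1, 2, 1, 5, 0, 6, 0, 6, 6.
Clarity items: 1, 3, 5, 6, 7, 8, 10.
Reverse-coded (on a 0–6 scale, reversed = 6 − raw):
  item 1: 2
  item 3: 2
  item 5: 6 − 5 = 1
  item 6: 6 − 0 = 6
  item 7: 6
  item 8: 6 − 0 = 6
  item 10: 6
Sum = 2 + 2 + 1 + 6 + 6 + 6 + 6 = 29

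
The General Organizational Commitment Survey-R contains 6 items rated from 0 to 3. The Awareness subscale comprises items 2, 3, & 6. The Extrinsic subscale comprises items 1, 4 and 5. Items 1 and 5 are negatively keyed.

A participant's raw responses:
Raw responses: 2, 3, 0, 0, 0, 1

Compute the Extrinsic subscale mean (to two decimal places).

Extrinsic items: 1, 4, 5.
Of these, items 1 & 5 are negatively keyed; on a 0–3 scale, reversed = 3 − raw.
  item 1: 3 − 2 = 1
  item 4: 0
  item 5: 3 − 0 = 3
Sum = 1 + 0 + 3 = 4
Mean = 4 / 3 = 1.33

1.33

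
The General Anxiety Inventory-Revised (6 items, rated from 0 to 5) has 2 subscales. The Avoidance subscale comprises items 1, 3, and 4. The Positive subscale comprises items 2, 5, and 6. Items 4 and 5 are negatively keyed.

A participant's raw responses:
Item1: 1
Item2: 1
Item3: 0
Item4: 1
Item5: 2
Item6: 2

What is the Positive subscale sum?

6

Positive items: 2, 5, 6.
Of these, item 5 is negatively keyed; reversed = (0+5) − raw = 5 − raw.
  item 2: 1
  item 5: 5 − 2 = 3
  item 6: 2
Sum = 1 + 3 + 2 = 6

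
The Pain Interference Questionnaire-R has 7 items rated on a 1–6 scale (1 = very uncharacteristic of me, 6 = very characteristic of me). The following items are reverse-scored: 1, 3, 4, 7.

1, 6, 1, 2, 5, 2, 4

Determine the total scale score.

Reverse-coded items (reverse-coded value = 7 − response):
  item 1: 7 − 1 = 6
  item 3: 7 − 1 = 6
  item 4: 7 − 2 = 5
  item 7: 7 − 4 = 3
After reverse-coding: 6, 6, 6, 5, 5, 2, 3
Total = 6 + 6 + 6 + 5 + 5 + 2 + 3 = 33

33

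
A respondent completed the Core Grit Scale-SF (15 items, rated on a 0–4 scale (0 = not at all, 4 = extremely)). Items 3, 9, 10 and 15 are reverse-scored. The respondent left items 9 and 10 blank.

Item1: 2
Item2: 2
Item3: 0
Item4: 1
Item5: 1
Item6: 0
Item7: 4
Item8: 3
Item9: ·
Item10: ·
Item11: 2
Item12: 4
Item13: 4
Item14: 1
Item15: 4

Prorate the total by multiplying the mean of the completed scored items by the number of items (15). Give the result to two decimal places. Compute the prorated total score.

Reverse-coded (reverse-coded value = 4 − response):
  item 3: 4 − 0 = 4
  item 15: 4 − 4 = 0
Completed scored items (13 of 15): 2, 2, 4, 1, 1, 0, 4, 3, 2, 4, 4, 1, 0; sum = 28.
Person mean = 28 / 13 ≈ 2.1538
Prorated total = (28 / 13) × 15 = 32.31 (to 2 dp)

32.31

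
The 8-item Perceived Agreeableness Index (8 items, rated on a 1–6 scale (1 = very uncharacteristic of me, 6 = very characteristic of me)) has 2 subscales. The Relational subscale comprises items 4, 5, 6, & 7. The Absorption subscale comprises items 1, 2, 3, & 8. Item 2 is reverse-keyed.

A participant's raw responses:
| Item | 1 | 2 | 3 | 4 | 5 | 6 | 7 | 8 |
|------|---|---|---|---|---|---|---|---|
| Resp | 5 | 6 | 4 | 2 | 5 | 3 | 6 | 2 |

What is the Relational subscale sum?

Relational items: 4, 5, 6, 7.
  item 4: 2
  item 5: 5
  item 6: 3
  item 7: 6
Sum = 2 + 5 + 3 + 6 = 16

16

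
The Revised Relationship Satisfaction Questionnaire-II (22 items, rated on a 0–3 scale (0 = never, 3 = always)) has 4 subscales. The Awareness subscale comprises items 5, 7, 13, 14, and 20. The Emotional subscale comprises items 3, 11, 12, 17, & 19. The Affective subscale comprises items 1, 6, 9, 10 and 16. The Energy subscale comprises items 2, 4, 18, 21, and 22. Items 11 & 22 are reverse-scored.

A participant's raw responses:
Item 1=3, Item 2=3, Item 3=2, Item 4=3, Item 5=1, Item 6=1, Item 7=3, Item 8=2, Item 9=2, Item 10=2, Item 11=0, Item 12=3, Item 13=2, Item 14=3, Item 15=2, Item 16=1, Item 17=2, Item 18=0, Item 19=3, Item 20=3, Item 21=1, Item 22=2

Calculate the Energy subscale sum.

Energy items: 2, 4, 18, 21, 22.
Of these, item 22 is reverse-scored; reversed = (0+3) − raw = 3 − raw.
  item 2: 3
  item 4: 3
  item 18: 0
  item 21: 1
  item 22: 3 − 2 = 1
Sum = 3 + 3 + 0 + 1 + 1 = 8

8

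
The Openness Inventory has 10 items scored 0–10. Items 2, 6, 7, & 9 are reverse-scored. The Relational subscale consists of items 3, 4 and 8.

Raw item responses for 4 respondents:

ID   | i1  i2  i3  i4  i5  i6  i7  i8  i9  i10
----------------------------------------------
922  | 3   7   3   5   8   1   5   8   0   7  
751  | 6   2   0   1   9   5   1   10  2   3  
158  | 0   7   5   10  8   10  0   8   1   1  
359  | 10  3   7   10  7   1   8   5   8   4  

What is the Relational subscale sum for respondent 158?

Respondent 158 raw: 0, 7, 5, 10, 8, 10, 0, 8, 1, 1.
Relational items: 3, 4, 8.
Reverse-coded (reversed = (0+10) − raw = 10 − raw):
  item 3: 5
  item 4: 10
  item 8: 8
Sum = 5 + 10 + 8 = 23

23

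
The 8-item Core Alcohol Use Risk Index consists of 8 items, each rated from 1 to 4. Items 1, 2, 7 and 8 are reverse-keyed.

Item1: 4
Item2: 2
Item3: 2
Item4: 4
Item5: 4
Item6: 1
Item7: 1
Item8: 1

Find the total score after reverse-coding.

23

Raw sum = 19. Reverse-keyed items: 1, 2, 7, 8; their raw sum = 8.
Each reversal replaces raw with 5 − raw, changing the total by 5 − 2·raw per item.
Total = 19 + 4·5 − 2·8 = 19 + 20 − 16 = 23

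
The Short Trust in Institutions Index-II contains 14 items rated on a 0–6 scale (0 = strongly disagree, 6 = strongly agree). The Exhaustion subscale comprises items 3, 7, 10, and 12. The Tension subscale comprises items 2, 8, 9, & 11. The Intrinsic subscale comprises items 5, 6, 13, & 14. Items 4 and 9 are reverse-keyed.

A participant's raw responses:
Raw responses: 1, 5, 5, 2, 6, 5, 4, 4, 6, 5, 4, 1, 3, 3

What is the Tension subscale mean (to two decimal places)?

3.25

Tension items: 2, 8, 9, 11.
Of these, item 9 is reverse-keyed; on a 0–6 scale, reversed = 6 − raw.
  item 2: 5
  item 8: 4
  item 9: 6 − 6 = 0
  item 11: 4
Sum = 5 + 4 + 0 + 4 = 13
Mean = 13 / 4 = 3.25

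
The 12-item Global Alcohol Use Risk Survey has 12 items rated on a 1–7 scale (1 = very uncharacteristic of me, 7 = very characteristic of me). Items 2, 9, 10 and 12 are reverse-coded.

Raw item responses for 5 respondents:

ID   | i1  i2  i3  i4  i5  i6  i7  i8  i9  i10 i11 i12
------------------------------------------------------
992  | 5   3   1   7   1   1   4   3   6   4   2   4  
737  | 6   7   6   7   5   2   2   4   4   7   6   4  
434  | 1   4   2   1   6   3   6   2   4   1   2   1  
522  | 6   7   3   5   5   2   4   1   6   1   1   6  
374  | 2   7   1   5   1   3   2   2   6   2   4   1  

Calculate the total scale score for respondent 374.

36

Respondent 374 raw: 2, 7, 1, 5, 1, 3, 2, 2, 6, 2, 4, 1.
Reverse-coded (reversed = (1+7) − raw = 8 − raw):
  item 1: 2
  item 2: 8 − 7 = 1
  item 3: 1
  item 4: 5
  item 5: 1
  item 6: 3
  item 7: 2
  item 8: 2
  item 9: 8 − 6 = 2
  item 10: 8 − 2 = 6
  item 11: 4
  item 12: 8 − 1 = 7
Sum = 2 + 1 + 1 + 5 + 1 + 3 + 2 + 2 + 2 + 6 + 4 + 7 = 36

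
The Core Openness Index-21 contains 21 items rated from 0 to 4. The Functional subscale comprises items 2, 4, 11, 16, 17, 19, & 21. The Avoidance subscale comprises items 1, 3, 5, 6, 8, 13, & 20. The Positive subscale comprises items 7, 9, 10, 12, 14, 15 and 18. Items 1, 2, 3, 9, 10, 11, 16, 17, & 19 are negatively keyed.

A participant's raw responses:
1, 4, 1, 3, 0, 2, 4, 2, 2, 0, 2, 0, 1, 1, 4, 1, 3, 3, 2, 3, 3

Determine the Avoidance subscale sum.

14

Avoidance items: 1, 3, 5, 6, 8, 13, 20.
Of these, items 1 and 3 are negatively keyed; on a 0–4 scale, reversed = 4 − raw.
  item 1: 4 − 1 = 3
  item 3: 4 − 1 = 3
  item 5: 0
  item 6: 2
  item 8: 2
  item 13: 1
  item 20: 3
Sum = 3 + 3 + 0 + 2 + 2 + 1 + 3 = 14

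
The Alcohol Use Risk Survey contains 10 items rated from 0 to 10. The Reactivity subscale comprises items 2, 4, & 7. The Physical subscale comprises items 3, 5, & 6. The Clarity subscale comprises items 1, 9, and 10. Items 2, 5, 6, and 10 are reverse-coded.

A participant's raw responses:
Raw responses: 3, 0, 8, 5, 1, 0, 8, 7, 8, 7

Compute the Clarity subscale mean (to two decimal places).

4.67

Clarity items: 1, 9, 10.
Of these, item 10 is reverse-coded; reversed = (0+10) − raw = 10 − raw.
  item 1: 3
  item 9: 8
  item 10: 10 − 7 = 3
Sum = 3 + 8 + 3 = 14
Mean = 14 / 3 = 4.67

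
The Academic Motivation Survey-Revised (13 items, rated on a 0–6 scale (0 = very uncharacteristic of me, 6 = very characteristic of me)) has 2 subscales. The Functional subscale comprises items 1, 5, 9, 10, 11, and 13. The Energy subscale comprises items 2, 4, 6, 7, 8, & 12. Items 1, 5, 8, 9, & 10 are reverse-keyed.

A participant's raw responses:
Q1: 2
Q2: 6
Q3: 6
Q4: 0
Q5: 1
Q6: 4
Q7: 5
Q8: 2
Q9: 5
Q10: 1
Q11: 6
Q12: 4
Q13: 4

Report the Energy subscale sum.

Energy items: 2, 4, 6, 7, 8, 12.
Of these, item 8 is reverse-keyed; on a 0–6 scale, reversed = 6 − raw.
  item 2: 6
  item 4: 0
  item 6: 4
  item 7: 5
  item 8: 6 − 2 = 4
  item 12: 4
Sum = 6 + 0 + 4 + 5 + 4 + 4 = 23

23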